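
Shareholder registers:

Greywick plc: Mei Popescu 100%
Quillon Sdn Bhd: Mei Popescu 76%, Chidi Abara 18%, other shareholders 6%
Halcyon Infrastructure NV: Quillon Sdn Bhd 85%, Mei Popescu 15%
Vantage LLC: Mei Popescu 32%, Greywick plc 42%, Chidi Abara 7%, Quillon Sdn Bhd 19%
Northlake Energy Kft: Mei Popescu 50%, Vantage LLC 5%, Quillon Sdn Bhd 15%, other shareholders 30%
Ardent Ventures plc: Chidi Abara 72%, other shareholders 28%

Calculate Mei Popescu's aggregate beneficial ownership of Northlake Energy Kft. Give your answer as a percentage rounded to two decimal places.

65.82%

Mei reaches Northlake along 5 paths.
Direct stake: 50% = 50%.
Via Vantage: 32% × 5% = 1.6%.
Via Greywick → Vantage: 100% × 42% × 5% = 2.1%.
Via Quillon → Vantage: 76% × 19% × 5% = 0.722%.
Via Quillon: 76% × 15% = 11.4%.
Total: 50% + 1.6% + 2.1% + 0.722% + 11.4% = 65.822%.
Rounded: 65.82%.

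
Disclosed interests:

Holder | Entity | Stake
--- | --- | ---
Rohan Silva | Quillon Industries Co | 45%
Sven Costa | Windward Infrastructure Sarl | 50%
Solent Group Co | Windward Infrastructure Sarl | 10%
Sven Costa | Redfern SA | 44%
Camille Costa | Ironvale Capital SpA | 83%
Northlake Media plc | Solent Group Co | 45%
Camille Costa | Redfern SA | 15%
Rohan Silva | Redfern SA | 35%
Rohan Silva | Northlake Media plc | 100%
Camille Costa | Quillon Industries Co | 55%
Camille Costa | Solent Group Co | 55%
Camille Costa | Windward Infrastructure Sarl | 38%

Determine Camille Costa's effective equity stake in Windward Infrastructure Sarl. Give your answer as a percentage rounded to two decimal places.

43.50%

Camille reaches Windward along 2 paths.
Via Solent: 55% × 10% = 5.5%.
Direct stake: 38% = 38%.
Total: 5.5% + 38% = 43.5%.
Rounded: 43.50%.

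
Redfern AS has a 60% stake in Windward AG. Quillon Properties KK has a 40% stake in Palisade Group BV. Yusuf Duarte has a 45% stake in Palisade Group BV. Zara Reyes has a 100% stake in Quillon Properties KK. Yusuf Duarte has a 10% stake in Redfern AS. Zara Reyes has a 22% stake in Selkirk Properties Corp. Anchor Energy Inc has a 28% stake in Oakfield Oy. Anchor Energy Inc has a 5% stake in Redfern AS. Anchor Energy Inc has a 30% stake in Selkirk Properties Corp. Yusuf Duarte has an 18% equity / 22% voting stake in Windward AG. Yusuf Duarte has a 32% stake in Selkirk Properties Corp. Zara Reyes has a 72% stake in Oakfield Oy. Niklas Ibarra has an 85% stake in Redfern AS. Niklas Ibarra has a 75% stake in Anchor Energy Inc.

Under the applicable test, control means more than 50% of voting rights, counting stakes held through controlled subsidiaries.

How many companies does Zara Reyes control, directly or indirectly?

2

Zara holds 100% of Quillon, so Zara controls Quillon.
Zara holds 72% of Oakfield, so Zara controls Oakfield.
No other company's threshold is met.
Zara controls 2 companies.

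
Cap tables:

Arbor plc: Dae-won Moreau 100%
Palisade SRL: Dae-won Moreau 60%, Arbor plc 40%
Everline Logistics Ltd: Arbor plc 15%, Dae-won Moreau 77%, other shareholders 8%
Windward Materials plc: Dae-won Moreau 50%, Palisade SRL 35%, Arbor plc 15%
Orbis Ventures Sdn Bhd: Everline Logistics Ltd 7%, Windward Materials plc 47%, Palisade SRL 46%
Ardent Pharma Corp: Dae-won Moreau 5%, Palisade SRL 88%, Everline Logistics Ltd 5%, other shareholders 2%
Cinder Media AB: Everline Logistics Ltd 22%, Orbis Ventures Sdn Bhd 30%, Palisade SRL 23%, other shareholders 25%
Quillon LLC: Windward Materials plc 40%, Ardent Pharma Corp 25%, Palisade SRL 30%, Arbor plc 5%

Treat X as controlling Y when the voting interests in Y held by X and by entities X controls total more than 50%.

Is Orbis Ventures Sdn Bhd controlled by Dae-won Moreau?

Dae-won holds 100% of Arbor, so Dae-won controls Arbor.
Dae-won and Arbor together hold 60% + 40% = 100% of Palisade, so Dae-won controls Palisade.
Dae-won and Palisade and Arbor together hold 50% + 35% + 15% = 100% of Windward, so Dae-won controls Windward.
Arbor and Dae-won together hold 15% + 77% = 92% of Everline, so Dae-won controls Everline.
Everline and Windward and Palisade together hold 7% + 47% + 46% = 100% of Orbis, so Dae-won controls Orbis.

Yes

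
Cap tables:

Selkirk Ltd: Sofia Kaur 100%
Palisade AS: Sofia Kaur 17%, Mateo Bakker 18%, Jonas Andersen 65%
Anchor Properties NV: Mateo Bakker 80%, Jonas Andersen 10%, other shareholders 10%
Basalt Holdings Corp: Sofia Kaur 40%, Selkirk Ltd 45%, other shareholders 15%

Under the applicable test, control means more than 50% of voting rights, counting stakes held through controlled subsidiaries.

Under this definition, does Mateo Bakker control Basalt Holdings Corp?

Mateo holds 80% of Anchor, so Mateo controls Anchor.
Neither Mateo nor any entity Mateo controls holds any voting interest in Basalt.
So Mateo does not control Basalt.

No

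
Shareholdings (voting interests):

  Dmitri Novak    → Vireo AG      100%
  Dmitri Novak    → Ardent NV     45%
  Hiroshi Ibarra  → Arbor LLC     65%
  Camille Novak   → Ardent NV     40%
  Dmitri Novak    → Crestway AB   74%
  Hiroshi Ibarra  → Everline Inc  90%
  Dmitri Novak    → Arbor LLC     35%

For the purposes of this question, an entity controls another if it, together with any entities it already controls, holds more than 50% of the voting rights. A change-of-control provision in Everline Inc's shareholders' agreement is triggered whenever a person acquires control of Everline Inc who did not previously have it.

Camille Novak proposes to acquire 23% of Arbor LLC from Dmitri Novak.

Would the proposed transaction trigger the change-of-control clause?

No

The purchase adds only to Camille's holdings (Dmitri's stake shrinks), so Camille is the only person who could newly come to control Everline.
Camille's largest direct stake is 40% in Ardent, which does not meet the threshold, so Camille controls no company.
Neither Camille nor any entity Camille controls holds any voting interest in Everline.
So before the transaction, Camille does not control Everline.
After the purchase, Camille holds 23% of Arbor directly, and Dmitri's stake falls to 12%.
Camille's side now holds 23% of Arbor, not > 50%, so Camille still does not control Arbor.
After the transaction, neither Camille nor any entity Camille controls holds a voting interest in Everline, so Camille still does not control it.
No new person acquires control, so the clause is not triggered.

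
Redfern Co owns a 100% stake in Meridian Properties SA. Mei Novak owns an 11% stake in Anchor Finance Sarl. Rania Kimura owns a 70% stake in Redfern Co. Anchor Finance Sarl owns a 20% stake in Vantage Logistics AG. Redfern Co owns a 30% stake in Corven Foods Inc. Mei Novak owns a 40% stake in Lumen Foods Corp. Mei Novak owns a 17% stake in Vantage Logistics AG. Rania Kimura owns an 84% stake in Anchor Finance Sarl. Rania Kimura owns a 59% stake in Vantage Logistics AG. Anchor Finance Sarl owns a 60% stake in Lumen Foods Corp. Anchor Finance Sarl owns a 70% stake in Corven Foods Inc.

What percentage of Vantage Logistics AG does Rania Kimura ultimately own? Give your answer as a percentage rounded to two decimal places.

Rania reaches Vantage along 2 paths.
Direct stake: 59% = 59%.
Via Anchor: 84% × 20% = 16.8%.
Total: 59% + 16.8% = 75.8%.
Rounded: 75.80%.

75.80%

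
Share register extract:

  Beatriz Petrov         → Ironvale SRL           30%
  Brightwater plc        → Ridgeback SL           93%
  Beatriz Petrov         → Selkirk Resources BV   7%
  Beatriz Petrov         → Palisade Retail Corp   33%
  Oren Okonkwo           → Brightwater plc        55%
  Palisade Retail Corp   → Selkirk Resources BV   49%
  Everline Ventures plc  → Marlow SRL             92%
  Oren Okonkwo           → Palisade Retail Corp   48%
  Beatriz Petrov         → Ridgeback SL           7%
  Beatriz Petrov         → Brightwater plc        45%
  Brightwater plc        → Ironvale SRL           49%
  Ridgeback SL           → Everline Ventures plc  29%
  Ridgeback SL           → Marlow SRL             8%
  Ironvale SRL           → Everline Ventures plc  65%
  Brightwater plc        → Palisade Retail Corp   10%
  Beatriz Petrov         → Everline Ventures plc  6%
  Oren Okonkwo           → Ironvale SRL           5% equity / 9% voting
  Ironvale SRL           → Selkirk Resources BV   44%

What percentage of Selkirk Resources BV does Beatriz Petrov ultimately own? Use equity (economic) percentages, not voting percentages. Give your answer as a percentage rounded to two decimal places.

48.28%

Beatriz reaches Selkirk along 5 paths.
Via Ironvale: 30% × 44% = 13.2%.
Via Brightwater → Ironvale: 45% × 49% × 44% = 9.702%.
Via Palisade: 33% × 49% = 16.17%.
Via Brightwater → Palisade: 45% × 10% × 49% = 2.205%.
Direct stake: 7% = 7%.
Total: 13.2% + 9.702% + 16.17% + 2.205% + 7% = 48.277%.
Rounded: 48.28%.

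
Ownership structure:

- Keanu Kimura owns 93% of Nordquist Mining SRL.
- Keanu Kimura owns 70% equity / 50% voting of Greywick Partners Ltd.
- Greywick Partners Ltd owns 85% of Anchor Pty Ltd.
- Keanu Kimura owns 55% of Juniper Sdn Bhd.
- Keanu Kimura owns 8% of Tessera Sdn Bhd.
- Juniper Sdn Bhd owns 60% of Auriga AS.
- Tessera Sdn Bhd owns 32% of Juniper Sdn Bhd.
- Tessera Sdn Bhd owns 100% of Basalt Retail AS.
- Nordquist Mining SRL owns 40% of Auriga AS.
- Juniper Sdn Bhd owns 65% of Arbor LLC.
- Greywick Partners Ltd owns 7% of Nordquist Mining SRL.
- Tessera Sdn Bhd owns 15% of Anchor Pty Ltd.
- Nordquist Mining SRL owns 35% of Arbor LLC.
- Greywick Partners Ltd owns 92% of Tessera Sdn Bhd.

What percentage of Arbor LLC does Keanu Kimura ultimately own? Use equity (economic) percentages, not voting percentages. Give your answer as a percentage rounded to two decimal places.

Keanu reaches Arbor along 5 paths.
Via Nordquist: 93% × 35% = 32.55%.
Via Greywick → Nordquist: 70% × 7% × 35% = 1.715%.
Via Tessera → Juniper: 8% × 32% × 65% = 1.664%.
Via Greywick → Tessera → Juniper: 70% × 92% × 32% × 65% = 13.3952%.
Via Juniper: 55% × 65% = 35.75%.
Total: 32.55% + 1.715% + 1.664% + 13.3952% + 35.75% = 85.0742%.
Rounded: 85.07%.

85.07%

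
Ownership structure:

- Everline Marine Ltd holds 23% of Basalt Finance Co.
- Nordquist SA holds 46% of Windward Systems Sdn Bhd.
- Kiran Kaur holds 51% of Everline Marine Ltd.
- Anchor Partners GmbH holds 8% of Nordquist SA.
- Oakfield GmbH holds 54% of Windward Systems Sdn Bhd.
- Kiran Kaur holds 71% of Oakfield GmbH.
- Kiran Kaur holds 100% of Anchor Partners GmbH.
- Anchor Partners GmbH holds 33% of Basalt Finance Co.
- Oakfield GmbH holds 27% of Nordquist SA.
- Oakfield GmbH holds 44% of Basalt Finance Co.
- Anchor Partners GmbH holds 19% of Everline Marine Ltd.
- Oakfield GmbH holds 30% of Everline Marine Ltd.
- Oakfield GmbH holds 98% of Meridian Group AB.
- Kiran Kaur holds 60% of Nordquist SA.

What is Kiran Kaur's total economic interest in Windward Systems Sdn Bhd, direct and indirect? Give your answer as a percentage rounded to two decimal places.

Kiran reaches Windward along 4 paths.
Via Oakfield → Nordquist: 71% × 27% × 46% = 8.8182%.
Via Nordquist: 60% × 46% = 27.6%.
Via Anchor → Nordquist: 100% × 8% × 46% = 3.68%.
Via Oakfield: 71% × 54% = 38.34%.
Total: 8.8182% + 27.6% + 3.68% + 38.34% = 78.4382%.
Rounded: 78.44%.

78.44%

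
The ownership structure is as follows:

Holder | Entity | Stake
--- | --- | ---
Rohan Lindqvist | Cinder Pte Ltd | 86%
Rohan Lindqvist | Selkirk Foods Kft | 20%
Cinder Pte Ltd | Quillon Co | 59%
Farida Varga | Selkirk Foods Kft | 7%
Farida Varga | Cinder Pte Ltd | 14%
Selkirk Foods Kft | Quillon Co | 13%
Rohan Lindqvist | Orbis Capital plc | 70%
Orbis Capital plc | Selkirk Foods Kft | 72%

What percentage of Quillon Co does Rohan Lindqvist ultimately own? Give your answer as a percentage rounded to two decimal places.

59.89%

Rohan reaches Quillon along 3 paths.
Via Cinder: 86% × 59% = 50.74%.
Via Selkirk: 20% × 13% = 2.6%.
Via Orbis → Selkirk: 70% × 72% × 13% = 6.552%.
Total: 50.74% + 2.6% + 6.552% = 59.892%.
Rounded: 59.89%.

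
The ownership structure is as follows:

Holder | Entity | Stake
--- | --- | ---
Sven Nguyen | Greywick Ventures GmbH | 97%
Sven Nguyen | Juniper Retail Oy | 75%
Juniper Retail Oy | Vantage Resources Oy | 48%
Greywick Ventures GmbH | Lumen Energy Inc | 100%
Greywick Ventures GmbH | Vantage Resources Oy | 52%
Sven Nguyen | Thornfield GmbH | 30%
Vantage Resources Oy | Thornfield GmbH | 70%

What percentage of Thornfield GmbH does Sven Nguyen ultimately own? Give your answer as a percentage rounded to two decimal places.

90.51%

Sven reaches Thornfield along 3 paths.
Via Greywick → Vantage: 97% × 52% × 70% = 35.308%.
Via Juniper → Vantage: 75% × 48% × 70% = 25.2%.
Direct stake: 30% = 30%.
Total: 35.308% + 25.2% + 30% = 90.508%.
Rounded: 90.51%.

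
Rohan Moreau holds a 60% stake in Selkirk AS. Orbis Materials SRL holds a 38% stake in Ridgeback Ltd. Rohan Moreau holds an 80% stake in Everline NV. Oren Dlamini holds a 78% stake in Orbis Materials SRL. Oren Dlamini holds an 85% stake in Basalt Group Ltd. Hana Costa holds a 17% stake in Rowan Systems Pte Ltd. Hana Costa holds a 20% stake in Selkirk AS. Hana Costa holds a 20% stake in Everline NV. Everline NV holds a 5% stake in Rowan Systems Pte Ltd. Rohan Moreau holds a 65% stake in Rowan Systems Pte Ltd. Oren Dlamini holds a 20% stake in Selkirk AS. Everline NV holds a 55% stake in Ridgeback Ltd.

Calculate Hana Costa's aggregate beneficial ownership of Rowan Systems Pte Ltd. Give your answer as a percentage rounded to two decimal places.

Hana reaches Rowan along 2 paths.
Via Everline: 20% × 5% = 1%.
Direct stake: 17% = 17%.
Total: 1% + 17% = 18%.
Rounded: 18.00%.

18.00%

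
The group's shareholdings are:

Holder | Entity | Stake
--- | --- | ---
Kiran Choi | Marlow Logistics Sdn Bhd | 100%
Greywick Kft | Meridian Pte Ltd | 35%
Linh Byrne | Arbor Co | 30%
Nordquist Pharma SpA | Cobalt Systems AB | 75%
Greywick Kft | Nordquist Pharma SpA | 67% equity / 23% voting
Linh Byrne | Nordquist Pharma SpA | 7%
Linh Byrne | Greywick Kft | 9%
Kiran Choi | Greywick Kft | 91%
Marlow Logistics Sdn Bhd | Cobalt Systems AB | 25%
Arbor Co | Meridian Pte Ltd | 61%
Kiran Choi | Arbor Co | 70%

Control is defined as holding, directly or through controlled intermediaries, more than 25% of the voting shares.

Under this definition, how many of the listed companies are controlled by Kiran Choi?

4

Kiran holds 70% of Arbor, so Kiran controls Arbor.
Kiran holds 91% of Greywick, so Kiran controls Greywick.
Greywick and Arbor together hold 35% + 61% = 96% of Meridian, so Kiran controls Meridian.
Kiran holds 100% of Marlow, so Kiran controls Marlow.
No other company's threshold is met.
Kiran controls 4 companies.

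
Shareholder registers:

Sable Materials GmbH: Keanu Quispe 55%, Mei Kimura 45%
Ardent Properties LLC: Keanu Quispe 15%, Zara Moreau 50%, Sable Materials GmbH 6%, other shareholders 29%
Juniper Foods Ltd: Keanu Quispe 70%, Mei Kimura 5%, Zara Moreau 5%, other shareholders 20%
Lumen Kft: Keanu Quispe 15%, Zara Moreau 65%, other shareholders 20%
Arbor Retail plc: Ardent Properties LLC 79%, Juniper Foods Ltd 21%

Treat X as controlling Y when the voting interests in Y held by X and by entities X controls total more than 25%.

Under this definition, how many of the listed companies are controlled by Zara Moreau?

3

Zara holds 50% of Ardent, so Zara controls Ardent.
Zara holds 65% of Lumen, so Zara controls Lumen.
Ardent holds 79% of Arbor, so Zara controls Arbor.
No other company's threshold is met.
Zara controls 3 companies.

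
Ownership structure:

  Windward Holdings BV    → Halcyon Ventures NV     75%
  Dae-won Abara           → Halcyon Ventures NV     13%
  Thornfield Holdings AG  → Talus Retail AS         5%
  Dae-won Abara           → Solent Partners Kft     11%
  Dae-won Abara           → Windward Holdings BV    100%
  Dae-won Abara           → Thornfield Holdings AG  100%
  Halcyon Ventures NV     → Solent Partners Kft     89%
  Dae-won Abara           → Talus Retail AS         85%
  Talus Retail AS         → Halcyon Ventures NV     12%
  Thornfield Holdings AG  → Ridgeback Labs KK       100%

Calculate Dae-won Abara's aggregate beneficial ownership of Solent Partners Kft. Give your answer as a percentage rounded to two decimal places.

Dae-won reaches Solent along 5 paths.
Via Windward → Halcyon: 100% × 75% × 89% = 66.75%.
Via Talus → Halcyon: 85% × 12% × 89% = 9.078%.
Via Thornfield → Talus → Halcyon: 100% × 5% × 12% × 89% = 0.534%.
Via Halcyon: 13% × 89% = 11.57%.
Direct stake: 11% = 11%.
Total: 66.75% + 9.078% + 0.534% + 11.57% + 11% = 98.932%.
Rounded: 98.93%.

98.93%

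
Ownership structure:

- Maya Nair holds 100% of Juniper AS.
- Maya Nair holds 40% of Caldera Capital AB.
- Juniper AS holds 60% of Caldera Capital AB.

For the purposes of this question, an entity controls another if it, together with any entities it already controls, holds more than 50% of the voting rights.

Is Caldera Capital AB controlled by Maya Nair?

Maya holds 100% of Juniper, so Maya controls Juniper.
Juniper and Maya together hold 60% + 40% = 100% of Caldera, so Maya controls Caldera.

Yes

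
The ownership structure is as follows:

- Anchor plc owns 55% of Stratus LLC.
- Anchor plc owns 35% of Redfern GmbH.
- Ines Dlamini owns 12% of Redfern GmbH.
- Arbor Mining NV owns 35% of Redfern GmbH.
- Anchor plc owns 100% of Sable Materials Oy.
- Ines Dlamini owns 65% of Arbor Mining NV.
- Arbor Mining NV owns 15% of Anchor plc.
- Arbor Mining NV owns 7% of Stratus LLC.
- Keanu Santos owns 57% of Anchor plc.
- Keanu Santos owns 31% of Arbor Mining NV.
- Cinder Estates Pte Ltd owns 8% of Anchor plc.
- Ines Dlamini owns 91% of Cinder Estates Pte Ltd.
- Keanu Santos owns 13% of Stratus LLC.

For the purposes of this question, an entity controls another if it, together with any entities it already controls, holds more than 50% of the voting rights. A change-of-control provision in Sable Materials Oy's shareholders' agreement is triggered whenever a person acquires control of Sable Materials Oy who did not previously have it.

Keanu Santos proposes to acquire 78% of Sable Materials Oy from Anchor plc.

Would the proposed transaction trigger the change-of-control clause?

The purchase adds only to Keanu's holdings (Anchor's stake shrinks), so Keanu is the only person who could newly come to control Sable.
Keanu holds 57% of Anchor, so Keanu controls Anchor.
Anchor holds 100% of Sable, so Keanu controls Sable.
So Keanu already controls Sable before the transaction.
After the purchase, Keanu holds 78% of Sable directly, and Anchor's stake falls to 22%.
Keanu controlled Sable already, so this is not a new person acquiring control; every other person's position is unchanged or reduced.
No new person acquires control, so the clause is not triggered.

No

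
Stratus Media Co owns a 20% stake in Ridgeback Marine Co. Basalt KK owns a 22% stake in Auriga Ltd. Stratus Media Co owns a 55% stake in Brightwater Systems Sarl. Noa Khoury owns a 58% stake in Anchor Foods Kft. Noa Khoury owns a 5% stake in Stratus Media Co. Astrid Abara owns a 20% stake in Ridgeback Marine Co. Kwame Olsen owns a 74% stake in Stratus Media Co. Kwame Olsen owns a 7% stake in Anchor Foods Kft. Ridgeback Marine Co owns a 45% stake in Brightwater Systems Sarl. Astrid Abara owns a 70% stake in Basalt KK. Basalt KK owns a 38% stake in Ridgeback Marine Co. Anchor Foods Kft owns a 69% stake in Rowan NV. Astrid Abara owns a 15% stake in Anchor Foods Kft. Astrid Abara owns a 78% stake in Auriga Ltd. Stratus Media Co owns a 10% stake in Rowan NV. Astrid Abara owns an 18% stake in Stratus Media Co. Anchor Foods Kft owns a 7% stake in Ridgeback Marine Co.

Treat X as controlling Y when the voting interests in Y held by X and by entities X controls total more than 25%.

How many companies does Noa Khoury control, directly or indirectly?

2

Noa holds 58% of Anchor, so Noa controls Anchor.
Anchor holds 69% of Rowan, so Noa controls Rowan.
No other company's threshold is met.
Noa controls 2 companies.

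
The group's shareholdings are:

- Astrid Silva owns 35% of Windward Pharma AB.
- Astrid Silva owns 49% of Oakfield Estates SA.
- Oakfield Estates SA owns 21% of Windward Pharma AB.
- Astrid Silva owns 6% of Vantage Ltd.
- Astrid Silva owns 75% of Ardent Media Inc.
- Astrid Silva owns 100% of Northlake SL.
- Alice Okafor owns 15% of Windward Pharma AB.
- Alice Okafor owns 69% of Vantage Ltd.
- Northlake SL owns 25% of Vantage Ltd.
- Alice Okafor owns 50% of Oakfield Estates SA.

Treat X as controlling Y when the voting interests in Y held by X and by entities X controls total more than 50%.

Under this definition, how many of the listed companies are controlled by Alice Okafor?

1

Alice holds 69% of Vantage, so Alice controls Vantage.
No other company's threshold is met.
Alice controls 1 company.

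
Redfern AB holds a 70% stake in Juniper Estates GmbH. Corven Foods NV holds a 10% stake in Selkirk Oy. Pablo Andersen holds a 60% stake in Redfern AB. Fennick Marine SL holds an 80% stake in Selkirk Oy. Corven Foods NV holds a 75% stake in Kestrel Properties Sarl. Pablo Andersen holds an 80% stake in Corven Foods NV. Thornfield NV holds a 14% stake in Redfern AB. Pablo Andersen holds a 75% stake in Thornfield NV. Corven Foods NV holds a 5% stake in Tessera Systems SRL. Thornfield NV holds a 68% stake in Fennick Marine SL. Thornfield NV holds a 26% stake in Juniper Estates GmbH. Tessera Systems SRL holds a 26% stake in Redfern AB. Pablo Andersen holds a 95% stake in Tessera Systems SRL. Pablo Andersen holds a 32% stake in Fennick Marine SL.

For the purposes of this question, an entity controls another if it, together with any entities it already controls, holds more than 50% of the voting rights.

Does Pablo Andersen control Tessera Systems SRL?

Pablo holds 80% of Corven, so Pablo controls Corven.
Corven and Pablo together hold 5% + 95% = 100% of Tessera, so Pablo controls Tessera.

Yes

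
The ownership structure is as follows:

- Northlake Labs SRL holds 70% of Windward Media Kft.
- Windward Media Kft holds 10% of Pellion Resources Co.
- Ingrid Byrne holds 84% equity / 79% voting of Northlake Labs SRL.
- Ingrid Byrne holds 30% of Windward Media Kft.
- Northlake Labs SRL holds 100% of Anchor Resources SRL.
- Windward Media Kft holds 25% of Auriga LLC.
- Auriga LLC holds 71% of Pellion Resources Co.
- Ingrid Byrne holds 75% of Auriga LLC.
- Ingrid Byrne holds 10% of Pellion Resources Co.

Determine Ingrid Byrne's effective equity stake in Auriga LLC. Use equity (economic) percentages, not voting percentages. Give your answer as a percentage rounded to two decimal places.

Ingrid reaches Auriga along 3 paths.
Via Windward: 30% × 25% = 7.5%.
Via Northlake → Windward: 84% × 70% × 25% = 14.7%.
Direct stake: 75% = 75%.
Total: 7.5% + 14.7% + 75% = 97.2%.
Rounded: 97.20%.

97.20%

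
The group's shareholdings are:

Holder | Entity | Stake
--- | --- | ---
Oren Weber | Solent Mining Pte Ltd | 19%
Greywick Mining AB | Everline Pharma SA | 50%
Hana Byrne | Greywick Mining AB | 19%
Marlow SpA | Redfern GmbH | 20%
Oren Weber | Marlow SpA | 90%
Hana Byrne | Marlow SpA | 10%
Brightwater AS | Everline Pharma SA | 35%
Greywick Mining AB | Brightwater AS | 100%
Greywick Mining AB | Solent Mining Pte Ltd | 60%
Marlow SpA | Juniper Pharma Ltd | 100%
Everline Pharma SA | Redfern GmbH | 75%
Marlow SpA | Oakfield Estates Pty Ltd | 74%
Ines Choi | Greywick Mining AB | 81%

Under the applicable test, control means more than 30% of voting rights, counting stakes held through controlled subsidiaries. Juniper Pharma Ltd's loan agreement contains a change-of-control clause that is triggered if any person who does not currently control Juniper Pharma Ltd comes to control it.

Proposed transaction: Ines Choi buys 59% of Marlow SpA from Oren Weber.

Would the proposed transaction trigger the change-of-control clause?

Yes

The purchase adds only to Ines's holdings (Oren's stake shrinks), so Ines is the only person who could newly come to control Juniper.
Ines holds 81% of Greywick, so Ines controls Greywick.
Greywick holds 100% of Brightwater, so Ines controls Brightwater.
Greywick holds 60% of Solent, so Ines controls Solent.
Brightwater and Greywick together hold 35% + 50% = 85% of Everline, so Ines controls Everline.
Everline holds 75% of Redfern, so Ines controls Redfern.
Neither Ines nor any entity Ines controls holds any voting interest in Juniper.
So before the transaction, Ines does not control Juniper.
After the purchase, Ines holds 59% of Marlow directly, and Oren's stake falls to 31%.
Ines holds 59% of Marlow, so Ines controls Marlow.
Marlow holds 100% of Juniper, so Ines controls Juniper.
Ines did not control Juniper before and does after, so the clause is triggered.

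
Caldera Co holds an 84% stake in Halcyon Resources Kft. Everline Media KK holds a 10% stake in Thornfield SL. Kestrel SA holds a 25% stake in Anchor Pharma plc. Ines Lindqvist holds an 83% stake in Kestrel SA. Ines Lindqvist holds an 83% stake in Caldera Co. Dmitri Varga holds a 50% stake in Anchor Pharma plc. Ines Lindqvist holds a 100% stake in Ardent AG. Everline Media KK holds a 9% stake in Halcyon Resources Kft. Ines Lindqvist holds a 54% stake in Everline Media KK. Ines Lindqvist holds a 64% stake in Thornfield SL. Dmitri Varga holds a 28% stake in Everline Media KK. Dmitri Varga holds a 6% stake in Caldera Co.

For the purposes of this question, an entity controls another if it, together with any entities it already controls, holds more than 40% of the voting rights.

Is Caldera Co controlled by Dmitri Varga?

No

Dmitri holds 50% of Anchor, so Dmitri controls Anchor.
In Caldera, Dmitri's side holds only 6%, not > 40%.
So Dmitri does not control Caldera.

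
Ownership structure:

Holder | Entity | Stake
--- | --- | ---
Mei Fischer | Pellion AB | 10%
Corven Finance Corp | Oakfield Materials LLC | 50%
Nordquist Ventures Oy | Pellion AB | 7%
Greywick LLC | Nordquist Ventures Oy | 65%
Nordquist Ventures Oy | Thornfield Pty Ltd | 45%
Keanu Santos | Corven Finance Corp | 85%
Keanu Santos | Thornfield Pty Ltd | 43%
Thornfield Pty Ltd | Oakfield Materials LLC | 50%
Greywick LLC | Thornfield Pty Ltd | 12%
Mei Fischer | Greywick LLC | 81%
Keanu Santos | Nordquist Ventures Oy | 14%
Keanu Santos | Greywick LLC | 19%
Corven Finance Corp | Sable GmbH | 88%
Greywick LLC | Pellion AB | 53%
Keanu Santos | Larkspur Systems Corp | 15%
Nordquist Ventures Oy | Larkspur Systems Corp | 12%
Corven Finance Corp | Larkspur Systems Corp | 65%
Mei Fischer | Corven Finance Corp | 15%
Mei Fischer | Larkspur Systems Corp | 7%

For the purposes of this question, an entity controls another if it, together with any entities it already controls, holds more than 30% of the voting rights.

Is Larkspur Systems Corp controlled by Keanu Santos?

Yes

Keanu holds 85% of Corven, so Keanu controls Corven.
Keanu and Corven together hold 15% + 65% = 80% of Larkspur, so Keanu controls Larkspur.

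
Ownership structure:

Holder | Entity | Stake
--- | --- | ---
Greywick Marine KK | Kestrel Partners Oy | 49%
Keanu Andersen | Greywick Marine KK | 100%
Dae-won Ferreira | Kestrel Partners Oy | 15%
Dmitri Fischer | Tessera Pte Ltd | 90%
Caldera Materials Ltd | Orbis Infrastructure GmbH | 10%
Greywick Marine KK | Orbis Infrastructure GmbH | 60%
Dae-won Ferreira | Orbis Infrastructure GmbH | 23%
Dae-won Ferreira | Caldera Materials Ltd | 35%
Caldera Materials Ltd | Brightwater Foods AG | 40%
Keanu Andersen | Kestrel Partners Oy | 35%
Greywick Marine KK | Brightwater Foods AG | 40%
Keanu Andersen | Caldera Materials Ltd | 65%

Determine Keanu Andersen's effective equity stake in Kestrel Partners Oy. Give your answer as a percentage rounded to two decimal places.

84.00%

Keanu reaches Kestrel along 2 paths.
Direct stake: 35% = 35%.
Via Greywick: 100% × 49% = 49%.
Total: 35% + 49% = 84%.
Rounded: 84.00%.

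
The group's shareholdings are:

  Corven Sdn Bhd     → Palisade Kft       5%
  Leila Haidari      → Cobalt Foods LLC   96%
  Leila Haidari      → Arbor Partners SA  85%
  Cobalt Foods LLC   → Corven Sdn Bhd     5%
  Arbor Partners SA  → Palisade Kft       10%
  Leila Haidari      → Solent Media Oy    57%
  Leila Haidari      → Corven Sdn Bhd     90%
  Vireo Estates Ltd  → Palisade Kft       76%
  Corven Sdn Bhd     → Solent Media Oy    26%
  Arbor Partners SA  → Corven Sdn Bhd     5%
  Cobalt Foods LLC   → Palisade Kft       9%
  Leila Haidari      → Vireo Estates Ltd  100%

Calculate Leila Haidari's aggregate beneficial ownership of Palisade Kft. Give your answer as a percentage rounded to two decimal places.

98.09%

Leila reaches Palisade along 6 paths.
Via Vireo: 100% × 76% = 76%.
Via Cobalt: 96% × 9% = 8.64%.
Via Arbor: 85% × 10% = 8.5%.
Via Corven: 90% × 5% = 4.5%.
Via Cobalt → Corven: 96% × 5% × 5% = 0.24%.
Via Arbor → Corven: 85% × 5% × 5% = 0.2125%.
Total: 76% + 8.64% + 8.5% + 4.5% + 0.24% + 0.2125% = 98.0925%.
Rounded: 98.09%.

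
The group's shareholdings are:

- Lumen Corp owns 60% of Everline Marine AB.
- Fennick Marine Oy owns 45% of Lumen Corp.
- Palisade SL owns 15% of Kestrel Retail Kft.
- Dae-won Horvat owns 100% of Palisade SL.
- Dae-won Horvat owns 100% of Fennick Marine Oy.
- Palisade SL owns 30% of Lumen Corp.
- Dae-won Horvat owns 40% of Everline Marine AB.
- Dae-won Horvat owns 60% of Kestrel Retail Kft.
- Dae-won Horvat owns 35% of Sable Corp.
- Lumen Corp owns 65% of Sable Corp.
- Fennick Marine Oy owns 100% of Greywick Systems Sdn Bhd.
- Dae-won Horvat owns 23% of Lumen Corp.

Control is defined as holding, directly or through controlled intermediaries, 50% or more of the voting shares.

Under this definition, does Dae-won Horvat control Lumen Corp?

Dae-won holds 100% of Palisade, so Dae-won controls Palisade.
Dae-won holds 100% of Fennick, so Dae-won controls Fennick.
Palisade and Dae-won and Fennick together hold 30% + 23% + 45% = 98% of Lumen, so Dae-won controls Lumen.

Yes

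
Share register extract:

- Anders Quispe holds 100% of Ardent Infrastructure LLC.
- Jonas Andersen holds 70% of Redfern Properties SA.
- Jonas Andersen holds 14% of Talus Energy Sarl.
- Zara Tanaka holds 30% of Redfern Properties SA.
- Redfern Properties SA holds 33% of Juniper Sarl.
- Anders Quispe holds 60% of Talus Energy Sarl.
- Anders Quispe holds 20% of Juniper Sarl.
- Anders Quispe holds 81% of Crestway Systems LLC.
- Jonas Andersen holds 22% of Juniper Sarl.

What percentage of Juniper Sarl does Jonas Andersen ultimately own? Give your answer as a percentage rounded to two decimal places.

45.10%

Jonas reaches Juniper along 2 paths.
Direct stake: 22% = 22%.
Via Redfern: 70% × 33% = 23.1%.
Total: 22% + 23.1% = 45.1%.
Rounded: 45.10%.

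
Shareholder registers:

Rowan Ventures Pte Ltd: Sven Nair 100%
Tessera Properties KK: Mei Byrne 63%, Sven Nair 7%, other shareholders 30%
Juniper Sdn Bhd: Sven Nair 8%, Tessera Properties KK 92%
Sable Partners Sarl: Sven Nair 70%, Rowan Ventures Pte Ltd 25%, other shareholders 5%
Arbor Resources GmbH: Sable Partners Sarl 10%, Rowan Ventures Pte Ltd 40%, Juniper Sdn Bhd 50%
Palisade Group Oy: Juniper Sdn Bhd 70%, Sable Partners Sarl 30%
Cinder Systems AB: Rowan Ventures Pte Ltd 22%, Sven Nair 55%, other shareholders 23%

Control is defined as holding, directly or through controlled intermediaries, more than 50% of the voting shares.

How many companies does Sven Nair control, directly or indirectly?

3

Sven holds 100% of Rowan, so Sven controls Rowan.
Sven and Rowan together hold 70% + 25% = 95% of Sable, so Sven controls Sable.
Rowan and Sven together hold 22% + 55% = 77% of Cinder, so Sven controls Cinder.
No other company's threshold is met.
Sven controls 3 companies.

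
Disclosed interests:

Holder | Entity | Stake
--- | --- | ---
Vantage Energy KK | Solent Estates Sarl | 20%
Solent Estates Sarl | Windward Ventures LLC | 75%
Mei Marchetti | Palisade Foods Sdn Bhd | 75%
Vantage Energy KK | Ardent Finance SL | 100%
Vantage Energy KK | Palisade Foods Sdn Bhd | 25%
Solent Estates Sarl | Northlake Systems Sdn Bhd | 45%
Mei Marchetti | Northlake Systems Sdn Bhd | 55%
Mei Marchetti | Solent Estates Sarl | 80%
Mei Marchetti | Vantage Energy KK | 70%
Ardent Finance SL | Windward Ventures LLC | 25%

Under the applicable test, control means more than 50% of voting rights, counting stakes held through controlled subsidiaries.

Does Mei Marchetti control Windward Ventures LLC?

Mei holds 70% of Vantage, so Mei controls Vantage.
Mei and Vantage together hold 80% + 20% = 100% of Solent, so Mei controls Solent.
Vantage holds 100% of Ardent, so Mei controls Ardent.
Solent and Ardent together hold 75% + 25% = 100% of Windward, so Mei controls Windward.

Yes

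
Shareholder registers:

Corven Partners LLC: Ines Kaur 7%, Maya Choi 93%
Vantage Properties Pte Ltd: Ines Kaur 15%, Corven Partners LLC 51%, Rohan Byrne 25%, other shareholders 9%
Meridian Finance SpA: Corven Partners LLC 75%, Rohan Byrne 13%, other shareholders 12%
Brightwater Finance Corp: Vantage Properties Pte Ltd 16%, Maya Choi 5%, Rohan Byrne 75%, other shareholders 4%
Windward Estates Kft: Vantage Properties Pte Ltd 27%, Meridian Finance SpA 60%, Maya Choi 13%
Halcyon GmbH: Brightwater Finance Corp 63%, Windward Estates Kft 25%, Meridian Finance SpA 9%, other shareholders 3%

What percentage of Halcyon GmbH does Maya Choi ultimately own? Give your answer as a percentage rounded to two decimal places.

Maya reaches Halcyon along 6 paths.
Via Corven → Vantage → Brightwater: 93% × 51% × 16% × 63% = 4.780944%.
Via Brightwater: 5% × 63% = 3.15%.
Via Corven → Vantage → Windward: 93% × 51% × 27% × 25% = 3.201525%.
Via Corven → Meridian → Windward: 93% × 75% × 60% × 25% = 10.4625%.
Via Windward: 13% × 25% = 3.25%.
Via Corven → Meridian: 93% × 75% × 9% = 6.2775%.
Total: 4.780944% + 3.15% + 3.201525% + 10.4625% + 3.25% + 6.2775% = 31.122469%.
Rounded: 31.12%.

31.12%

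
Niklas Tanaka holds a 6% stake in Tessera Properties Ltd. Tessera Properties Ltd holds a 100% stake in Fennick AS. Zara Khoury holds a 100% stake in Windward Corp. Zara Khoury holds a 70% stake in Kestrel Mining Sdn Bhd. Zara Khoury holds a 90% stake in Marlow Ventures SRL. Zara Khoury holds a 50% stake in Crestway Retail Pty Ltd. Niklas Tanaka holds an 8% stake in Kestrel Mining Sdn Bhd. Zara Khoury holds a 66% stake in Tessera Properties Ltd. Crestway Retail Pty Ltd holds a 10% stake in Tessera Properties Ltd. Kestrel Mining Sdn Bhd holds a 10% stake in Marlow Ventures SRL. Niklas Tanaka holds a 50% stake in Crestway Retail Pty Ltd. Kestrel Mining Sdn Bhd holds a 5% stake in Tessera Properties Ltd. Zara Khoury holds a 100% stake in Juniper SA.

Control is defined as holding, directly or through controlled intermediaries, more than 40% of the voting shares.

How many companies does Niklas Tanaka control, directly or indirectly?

Niklas holds 50% of Crestway, so Niklas controls Crestway.
No other company's threshold is met.
Niklas controls 1 company.

1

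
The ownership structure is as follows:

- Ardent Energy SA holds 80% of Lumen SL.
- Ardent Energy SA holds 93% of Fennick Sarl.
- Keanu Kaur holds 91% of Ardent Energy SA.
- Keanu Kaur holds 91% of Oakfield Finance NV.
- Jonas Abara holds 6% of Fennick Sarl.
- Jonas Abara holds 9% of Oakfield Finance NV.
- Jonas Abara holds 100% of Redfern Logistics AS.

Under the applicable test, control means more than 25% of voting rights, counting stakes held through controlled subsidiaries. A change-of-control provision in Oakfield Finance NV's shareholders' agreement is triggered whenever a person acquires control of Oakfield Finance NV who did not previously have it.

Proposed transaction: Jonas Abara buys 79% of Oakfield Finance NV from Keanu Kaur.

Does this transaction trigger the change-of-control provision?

The purchase adds only to Jonas's holdings (Keanu's stake shrinks), so Jonas is the only person who could newly come to control Oakfield.
Jonas holds 100% of Redfern, so Jonas controls Redfern.
In Oakfield, Jonas's side holds only 9%, not > 25%.
So before the transaction, Jonas does not control Oakfield.
After the purchase, Jonas's direct stake in Oakfield rises to 9% + 79% = 88%, and Keanu's stake falls to 12%.
Jonas holds 88% of Oakfield, so Jonas controls Oakfield.
Jonas did not control Oakfield before and does after, so the clause is triggered.

Yes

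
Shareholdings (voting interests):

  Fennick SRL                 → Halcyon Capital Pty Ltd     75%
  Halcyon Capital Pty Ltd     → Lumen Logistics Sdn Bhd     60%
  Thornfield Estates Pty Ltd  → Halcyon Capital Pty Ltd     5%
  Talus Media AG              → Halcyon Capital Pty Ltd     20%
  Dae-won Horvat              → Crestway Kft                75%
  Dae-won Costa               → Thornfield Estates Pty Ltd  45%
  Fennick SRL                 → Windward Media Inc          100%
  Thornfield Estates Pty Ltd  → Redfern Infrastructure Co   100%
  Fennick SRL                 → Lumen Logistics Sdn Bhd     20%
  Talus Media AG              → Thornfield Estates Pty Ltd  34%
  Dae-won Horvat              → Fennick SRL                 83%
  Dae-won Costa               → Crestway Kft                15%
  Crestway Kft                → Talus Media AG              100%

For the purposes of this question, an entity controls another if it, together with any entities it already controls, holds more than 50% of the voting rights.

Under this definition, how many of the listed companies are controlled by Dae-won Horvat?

Dae-won Horvat holds 83% of Fennick, so Dae-won Horvat controls Fennick.
Dae-won Horvat holds 75% of Crestway, so Dae-won Horvat controls Crestway.
Crestway holds 100% of Talus, so Dae-won Horvat controls Talus.
Fennick holds 100% of Windward, so Dae-won Horvat controls Windward.
Talus and Fennick together hold 20% + 75% = 95% of Halcyon, so Dae-won Horvat controls Halcyon.
Halcyon and Fennick together hold 60% + 20% = 80% of Lumen, so Dae-won Horvat controls Lumen.
No other company's threshold is met.
Dae-won Horvat controls 6 companies.

6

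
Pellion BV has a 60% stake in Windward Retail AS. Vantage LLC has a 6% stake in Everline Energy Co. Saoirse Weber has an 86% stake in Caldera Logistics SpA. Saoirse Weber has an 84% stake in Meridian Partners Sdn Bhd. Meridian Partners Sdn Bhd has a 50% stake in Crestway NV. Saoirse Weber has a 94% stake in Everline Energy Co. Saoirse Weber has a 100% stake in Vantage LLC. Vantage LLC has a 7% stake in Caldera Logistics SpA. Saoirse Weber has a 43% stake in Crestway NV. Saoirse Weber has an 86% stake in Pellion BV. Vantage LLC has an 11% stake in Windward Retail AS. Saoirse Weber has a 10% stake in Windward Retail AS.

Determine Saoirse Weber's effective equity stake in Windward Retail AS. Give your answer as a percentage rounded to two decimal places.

Saoirse reaches Windward along 3 paths.
Direct stake: 10% = 10%.
Via Vantage: 100% × 11% = 11%.
Via Pellion: 86% × 60% = 51.6%.
Total: 10% + 11% + 51.6% = 72.6%.
Rounded: 72.60%.

72.60%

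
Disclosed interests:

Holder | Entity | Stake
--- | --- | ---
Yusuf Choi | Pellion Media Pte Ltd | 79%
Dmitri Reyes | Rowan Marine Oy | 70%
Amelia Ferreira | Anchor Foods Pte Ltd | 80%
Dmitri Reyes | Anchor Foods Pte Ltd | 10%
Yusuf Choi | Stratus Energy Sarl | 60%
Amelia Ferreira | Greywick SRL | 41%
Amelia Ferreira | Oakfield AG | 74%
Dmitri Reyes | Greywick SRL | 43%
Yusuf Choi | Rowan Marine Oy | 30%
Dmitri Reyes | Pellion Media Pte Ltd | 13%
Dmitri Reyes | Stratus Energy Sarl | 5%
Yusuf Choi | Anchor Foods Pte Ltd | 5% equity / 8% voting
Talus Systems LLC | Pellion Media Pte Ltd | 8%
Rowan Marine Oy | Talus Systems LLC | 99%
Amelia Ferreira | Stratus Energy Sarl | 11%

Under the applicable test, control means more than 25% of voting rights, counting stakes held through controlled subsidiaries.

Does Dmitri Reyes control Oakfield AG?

Dmitri holds 70% of Rowan, so Dmitri controls Rowan.
Rowan holds 99% of Talus, so Dmitri controls Talus.
Dmitri holds 43% of Greywick, so Dmitri controls Greywick.
Neither Dmitri nor any entity Dmitri controls holds any voting interest in Oakfield.
So Dmitri does not control Oakfield.

No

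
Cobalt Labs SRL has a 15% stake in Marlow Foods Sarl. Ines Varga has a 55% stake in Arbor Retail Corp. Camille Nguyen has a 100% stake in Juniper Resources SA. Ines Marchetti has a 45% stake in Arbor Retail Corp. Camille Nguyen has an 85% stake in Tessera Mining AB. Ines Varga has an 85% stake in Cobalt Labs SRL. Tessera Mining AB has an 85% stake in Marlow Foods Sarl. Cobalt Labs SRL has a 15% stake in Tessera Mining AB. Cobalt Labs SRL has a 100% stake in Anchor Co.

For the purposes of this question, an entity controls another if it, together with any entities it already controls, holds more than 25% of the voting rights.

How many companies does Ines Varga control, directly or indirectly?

3

Ines Varga holds 85% of Cobalt, so Ines Varga controls Cobalt.
Ines Varga holds 55% of Arbor, so Ines Varga controls Arbor.
Cobalt holds 100% of Anchor, so Ines Varga controls Anchor.
No other company's threshold is met.
Ines Varga controls 3 companies.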